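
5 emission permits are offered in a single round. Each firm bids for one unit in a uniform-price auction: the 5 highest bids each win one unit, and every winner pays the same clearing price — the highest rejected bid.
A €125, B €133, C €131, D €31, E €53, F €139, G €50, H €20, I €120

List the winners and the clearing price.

Sorting: 139 (F), 133 (B), 131 (C), 125 (A), 120 (I), 53 (E), 50 (G), …
The 5 highest are F, B, C, A, I.
Clearing price = highest rejected bid = €53.

F, B, C, A, I; each pays €53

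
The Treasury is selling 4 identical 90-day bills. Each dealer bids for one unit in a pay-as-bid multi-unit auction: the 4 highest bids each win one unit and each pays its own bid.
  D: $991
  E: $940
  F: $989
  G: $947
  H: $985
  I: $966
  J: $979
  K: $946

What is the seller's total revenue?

Bids ranked high→low: 991 (D), 989 (F), 985 (H), 979 (J), 966 (I), 947 (G), …
Top 4: D, F, H, J.
Total revenue = 991 + 989 + 985 + 979 = $3,944.

Total revenue: $3,944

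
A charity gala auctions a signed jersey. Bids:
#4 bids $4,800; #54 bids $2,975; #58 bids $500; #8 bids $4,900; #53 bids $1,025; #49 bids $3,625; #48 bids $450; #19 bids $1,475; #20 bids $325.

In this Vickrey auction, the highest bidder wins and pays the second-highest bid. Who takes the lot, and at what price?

#8 pays $4,800

Bids ranked: 4,900 (#8) > 4,800 (#4) > 3,625 (#49) > 2,975 (#54) > 1,475 (#19) > 1,025 (#53) > …
Second-price: #8 pays #4's bid of $4,800.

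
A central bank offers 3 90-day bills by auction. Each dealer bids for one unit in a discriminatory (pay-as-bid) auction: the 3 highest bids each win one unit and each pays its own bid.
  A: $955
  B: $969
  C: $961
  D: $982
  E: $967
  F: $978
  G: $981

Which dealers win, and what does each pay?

D $982, G $981, F $978

Ordering the bids: 982 (D), 981 (G), 978 (F), 969 (B), 967 (E), …
Winners (3 units): D, G, F.
Each winner pays its own bid: D $982, G $981, F $978.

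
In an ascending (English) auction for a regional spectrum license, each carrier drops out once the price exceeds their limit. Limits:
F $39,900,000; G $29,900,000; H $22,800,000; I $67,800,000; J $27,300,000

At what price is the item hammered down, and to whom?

Limits in order: 67,800,000 (I) > 39,900,000 (F) > 29,900,000 (G) > 27,300,000 (J) > 22,800,000 (H)
Bidding ends when F exits at $39,900,000; I takes it.

I wins at $39,900,000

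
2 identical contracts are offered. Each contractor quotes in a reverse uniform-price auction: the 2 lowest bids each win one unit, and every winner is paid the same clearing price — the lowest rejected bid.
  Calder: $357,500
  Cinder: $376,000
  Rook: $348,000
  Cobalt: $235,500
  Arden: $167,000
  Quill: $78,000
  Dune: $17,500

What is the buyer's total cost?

Total cost: $334,000

Bids ranked low→high: 17,500 (Dune), 78,000 (Quill), 167,000 (Arden), 235,500 (Cobalt), …
Winners (2 units): Dune, Quill.
Lowest unsuccessful bid: $167,000 → clearing price.
Total cost = 2 × $167,000 = $334,000.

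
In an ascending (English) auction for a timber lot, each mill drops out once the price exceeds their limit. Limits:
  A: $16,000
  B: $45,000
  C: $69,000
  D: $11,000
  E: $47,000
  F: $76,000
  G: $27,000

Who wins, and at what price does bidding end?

F wins at $69,000

Limits ranked: 76,000 (F) > 69,000 (C) > 47,000 (E) > 45,000 (B) > 27,000 (G) > 16,000 (A) > …
C is the last rival to drop out, at $69,000; F remains and wins at that price.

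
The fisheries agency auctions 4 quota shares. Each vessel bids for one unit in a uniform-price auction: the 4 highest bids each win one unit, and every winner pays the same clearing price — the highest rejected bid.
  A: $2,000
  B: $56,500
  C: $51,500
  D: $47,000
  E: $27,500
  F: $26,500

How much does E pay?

Ordering the bids: 56,500 (B), 51,500 (C), 47,000 (D), 27,500 (E), 26,500 (F), 2,000 (A)
Winners (4 units): B, C, D, E.
First losing bid is F's $26,500, which sets the uniform price.
E wins → pays $26,500.

E pays $26,500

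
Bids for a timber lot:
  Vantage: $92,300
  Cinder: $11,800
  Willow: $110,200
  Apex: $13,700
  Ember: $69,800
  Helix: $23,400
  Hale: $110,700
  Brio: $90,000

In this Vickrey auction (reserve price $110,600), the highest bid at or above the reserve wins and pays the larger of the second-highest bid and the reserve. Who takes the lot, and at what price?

Hale pays $110,600

Sorting bids: 110,700 (Hale) > 110,200 (Willow) > 92,300 (Vantage) > 90,000 (Brio) > 69,800 (Ember) > 23,400 (Helix) > …
Highest eligible bid: Hale at $110,700.
Second-highest bid $110,200 is below the reserve $110,600, so the reserve binds → payment $110,600.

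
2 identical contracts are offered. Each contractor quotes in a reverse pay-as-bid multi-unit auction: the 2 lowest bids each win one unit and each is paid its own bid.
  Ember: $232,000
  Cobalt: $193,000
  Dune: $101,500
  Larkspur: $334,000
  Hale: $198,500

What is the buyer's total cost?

Sorting: 101,500 (Dune), 193,000 (Cobalt), 198,500 (Hale), 232,000 (Ember), …
Winners (2 units): Dune, Cobalt.
Total cost = 101,500 + 193,000 = $294,500.

Total cost: $294,500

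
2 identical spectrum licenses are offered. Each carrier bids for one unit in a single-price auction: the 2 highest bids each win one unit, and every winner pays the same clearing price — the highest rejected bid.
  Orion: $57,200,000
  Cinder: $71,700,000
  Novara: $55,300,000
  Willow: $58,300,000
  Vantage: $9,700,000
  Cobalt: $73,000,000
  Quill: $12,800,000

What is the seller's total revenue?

Bids ranked high→low: 73,000,000 (Cobalt), 71,700,000 (Cinder), 58,300,000 (Willow), 57,200,000 (Orion), …
Winners (2 units): Cobalt, Cinder.
First losing bid is Willow's $58,300,000, which sets the uniform price.
Total revenue = 2 × $58,300,000 = $116,600,000.

Total revenue: $116,600,000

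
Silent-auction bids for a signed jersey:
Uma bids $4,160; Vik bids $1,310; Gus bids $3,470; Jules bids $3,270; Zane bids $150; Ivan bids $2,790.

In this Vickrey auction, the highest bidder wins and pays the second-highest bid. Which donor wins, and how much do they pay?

Vickrey auction: the highest bidder wins and pays the second-highest bid.
Bids ranked: 4,160 (Uma) > 3,470 (Gus) > 3,270 (Jules) > 2,790 (Ivan) > 1,310 (Vik) > 150 (Zane)
Uma is highest; pays the second-highest bid, $3,470.

Uma pays $3,470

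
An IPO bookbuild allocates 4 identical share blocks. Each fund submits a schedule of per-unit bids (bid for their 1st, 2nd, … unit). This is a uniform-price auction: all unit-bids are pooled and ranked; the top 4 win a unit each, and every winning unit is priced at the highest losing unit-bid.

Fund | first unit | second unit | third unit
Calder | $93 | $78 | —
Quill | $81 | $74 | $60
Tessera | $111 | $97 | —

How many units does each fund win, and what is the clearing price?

Pooled unit-bids ranked (top 4): 111 (Tessera-1), 97 (Tessera-2), 93 (Calder-1), 81 (Quill-1)
Highest rejected unit-bid = $78.
Allocation: Calder 1, Quill 1, Tessera 2.

Calder 1, Quill 1, Tessera 2; clearing price $78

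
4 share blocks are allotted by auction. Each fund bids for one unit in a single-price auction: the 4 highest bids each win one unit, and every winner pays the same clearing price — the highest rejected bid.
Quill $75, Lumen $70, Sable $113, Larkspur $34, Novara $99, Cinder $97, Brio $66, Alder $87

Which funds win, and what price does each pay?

Ordering the bids: 113 (Sable), 99 (Novara), 97 (Cinder), 87 (Alder), 75 (Quill), 70 (Lumen), …
The 4 highest are Sable, Novara, Cinder, Alder.
First losing bid is Quill's $75, which sets the uniform price.

Sable, Novara, Cinder, Alder; each pays $75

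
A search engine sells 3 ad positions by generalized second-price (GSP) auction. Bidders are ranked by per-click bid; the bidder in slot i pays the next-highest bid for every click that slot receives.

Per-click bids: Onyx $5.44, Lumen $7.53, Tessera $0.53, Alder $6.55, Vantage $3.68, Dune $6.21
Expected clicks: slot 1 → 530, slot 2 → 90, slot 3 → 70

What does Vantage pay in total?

Sorting advertisers: $7.53 (Lumen) > $6.55 (Alder) > $6.21 (Dune) > $5.44 (Onyx) > …
Vantage ranks below slot 3 → no slot, pays nothing.

Vantage pays $0.00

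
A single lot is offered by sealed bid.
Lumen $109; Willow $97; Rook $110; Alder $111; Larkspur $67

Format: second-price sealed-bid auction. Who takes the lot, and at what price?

Alder pays $110

Bids in order: 111 (Alder) > 110 (Rook) > 109 (Lumen) > 97 (Willow) > 67 (Larkspur)
Second-price: Alder pays Rook's bid of $110.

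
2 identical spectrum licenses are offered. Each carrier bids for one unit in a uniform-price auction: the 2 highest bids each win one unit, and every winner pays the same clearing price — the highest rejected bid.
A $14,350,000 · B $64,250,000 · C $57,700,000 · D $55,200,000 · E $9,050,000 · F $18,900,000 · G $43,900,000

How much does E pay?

E pays $0

Sorting: 64,250,000 (B), 57,700,000 (C), 55,200,000 (D), 43,900,000 (G), …
Winners (2 units): B, C.
Clearing price = highest rejected bid = $55,200,000.
E does not win → pays $0.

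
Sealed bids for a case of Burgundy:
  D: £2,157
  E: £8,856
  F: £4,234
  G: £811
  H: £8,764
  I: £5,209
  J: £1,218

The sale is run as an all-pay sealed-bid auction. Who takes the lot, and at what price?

E pays £8,856

All-pay sealed-bid auction: the highest bidder wins the item, but every bidder pays their own bid.
Bids in order: 8,856 (E) > 8,764 (H) > 5,209 (I) > 4,234 (F) > 2,157 (D) > 1,218 (J) > …
E is highest and takes the item; every bidder forfeits their bid.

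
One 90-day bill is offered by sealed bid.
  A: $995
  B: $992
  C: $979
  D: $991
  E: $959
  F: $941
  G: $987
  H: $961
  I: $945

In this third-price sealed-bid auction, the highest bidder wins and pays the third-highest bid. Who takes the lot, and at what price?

A pays $991

Sorting bids: 995 (A) > 992 (B) > 991 (D) > 987 (G) > 979 (C) > 961 (H) > …
A is highest; pays the third-highest bid, $991.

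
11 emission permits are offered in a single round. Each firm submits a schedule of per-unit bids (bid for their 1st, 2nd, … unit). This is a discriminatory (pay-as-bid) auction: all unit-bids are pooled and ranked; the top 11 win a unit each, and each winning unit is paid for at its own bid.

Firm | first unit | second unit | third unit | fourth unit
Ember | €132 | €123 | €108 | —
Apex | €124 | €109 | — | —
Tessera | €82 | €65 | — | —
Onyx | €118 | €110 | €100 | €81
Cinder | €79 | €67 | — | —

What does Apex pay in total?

Apex pays €233

Pooled unit-bids ranked (top 11): 132 (Ember-1), 124 (Apex-1), 123 (Ember-2), 118 (Onyx-1), 110 (Onyx-2), 109 (Apex-2), 108 (Ember-3), 100 (Onyx-3), 82 (Tessera-1), 81 (Onyx-4), 79 (Cinder-1)
Next rejected bid: €67 (not a price — pay-as-bid).
Apex's winning unit-bids: 124 + 109 = €233.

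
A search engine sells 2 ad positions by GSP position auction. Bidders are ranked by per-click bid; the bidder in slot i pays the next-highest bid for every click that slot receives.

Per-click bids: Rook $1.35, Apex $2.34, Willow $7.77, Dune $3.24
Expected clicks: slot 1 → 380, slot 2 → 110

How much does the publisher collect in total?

Ranked by bid: $7.77 (Willow) > $3.24 (Dune) > $2.34 (Apex) > …
Slot 1: Willow pays $3.24 × 380 = $1231.20
Slot 2: Dune pays $2.34 × 110 = $257.40
Total = $1488.60

Total revenue: $1488.60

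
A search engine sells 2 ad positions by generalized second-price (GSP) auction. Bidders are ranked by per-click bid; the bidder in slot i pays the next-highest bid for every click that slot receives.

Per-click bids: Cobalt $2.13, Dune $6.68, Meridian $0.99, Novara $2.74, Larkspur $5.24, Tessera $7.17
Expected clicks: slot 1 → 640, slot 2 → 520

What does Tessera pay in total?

Tessera pays $4275.20

Ranked by bid: $7.17 (Tessera) > $6.68 (Dune) > $5.24 (Larkspur) > …
Tessera holds slot 1 → pays next bid $6.68 × 640 clicks = $4275.20.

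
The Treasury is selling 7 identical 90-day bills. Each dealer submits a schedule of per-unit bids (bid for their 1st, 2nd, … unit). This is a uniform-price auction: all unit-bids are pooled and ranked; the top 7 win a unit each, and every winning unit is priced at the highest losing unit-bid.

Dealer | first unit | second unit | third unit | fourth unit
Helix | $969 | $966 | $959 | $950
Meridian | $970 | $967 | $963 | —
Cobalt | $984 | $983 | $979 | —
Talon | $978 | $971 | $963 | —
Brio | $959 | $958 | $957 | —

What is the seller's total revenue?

Total revenue: $6,769

Merging the schedules and taking the best 7: 984 (Cobalt-1), 983 (Cobalt-2), 979 (Cobalt-3), 978 (Talon-1), 971 (Talon-2), 970 (Meridian-1), 969 (Helix-1)
First bid not allocated: $967.
Allocation: Cobalt 3, Helix 1, Meridian 1, Talon 2. Every unit priced at $967.
Revenue = 7 × 967 = $6,769.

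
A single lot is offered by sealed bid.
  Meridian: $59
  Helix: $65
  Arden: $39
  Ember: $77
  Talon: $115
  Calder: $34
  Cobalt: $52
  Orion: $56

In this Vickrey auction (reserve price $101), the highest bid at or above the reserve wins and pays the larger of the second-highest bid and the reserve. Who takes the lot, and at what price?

Talon pays $101

Rule: the highest bid at or above the reserve wins and pays the larger of the second-highest bid and the reserve.
Sorting bids: 115 (Talon) > 77 (Ember) > 65 (Helix) > 59 (Meridian) > 56 (Orion) > 52 (Cobalt) > …
Highest eligible bid: Talon at $115.
Second-highest bid $77 is below the reserve $101, so the reserve binds → payment $101.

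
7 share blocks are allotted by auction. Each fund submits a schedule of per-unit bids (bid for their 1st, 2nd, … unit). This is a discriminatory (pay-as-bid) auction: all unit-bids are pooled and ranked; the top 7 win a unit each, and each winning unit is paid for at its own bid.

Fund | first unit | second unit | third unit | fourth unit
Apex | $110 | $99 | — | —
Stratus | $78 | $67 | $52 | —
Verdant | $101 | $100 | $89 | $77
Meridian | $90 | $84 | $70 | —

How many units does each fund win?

All unit-bids, highest first — top 7: 110 (Apex-1), 101 (Verdant-1), 100 (Verdant-2), 99 (Apex-2), 90 (Meridian-1), 89 (Verdant-3), 84 (Meridian-2)
Next rejected bid: $78 (not a price — pay-as-bid).
Allocation: Apex 2, Meridian 2, Verdant 3.

Apex 2, Meridian 2, Verdant 3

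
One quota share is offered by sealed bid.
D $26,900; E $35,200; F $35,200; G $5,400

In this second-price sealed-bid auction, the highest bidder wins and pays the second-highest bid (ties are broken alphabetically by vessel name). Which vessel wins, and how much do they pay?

E pays $35,200

Bids in order: 35,200 (E) > 35,200 (F) > 26,900 (D) > 5,400 (G)
E and F tie at $35,200; tie-break gives it to E.
E is highest; pays the second-highest bid, $35,200.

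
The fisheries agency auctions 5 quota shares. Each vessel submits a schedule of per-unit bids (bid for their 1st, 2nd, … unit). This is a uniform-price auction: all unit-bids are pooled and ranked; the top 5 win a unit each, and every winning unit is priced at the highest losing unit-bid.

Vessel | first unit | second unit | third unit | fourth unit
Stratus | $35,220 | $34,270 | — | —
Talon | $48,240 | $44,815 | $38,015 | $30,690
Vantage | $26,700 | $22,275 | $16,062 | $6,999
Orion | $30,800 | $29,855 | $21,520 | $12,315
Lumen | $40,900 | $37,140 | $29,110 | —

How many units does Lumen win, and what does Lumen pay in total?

Lumen: 2 units, pays $70,440

Merging the schedules and taking the best 5: 48,240 (Talon-1), 44,815 (Talon-2), 40,900 (Lumen-1), 38,015 (Talon-3), 37,140 (Lumen-2)
Highest rejected unit-bid = $35,220.
Lumen wins 2 unit(s) at $35,220 each.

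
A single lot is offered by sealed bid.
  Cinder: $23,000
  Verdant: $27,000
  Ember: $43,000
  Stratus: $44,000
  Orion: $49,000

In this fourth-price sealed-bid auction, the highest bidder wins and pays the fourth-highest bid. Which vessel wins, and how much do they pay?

Orion pays $27,000

Bids in order: 49,000 (Orion) > 44,000 (Stratus) > 43,000 (Ember) > 27,000 (Verdant) > 23,000 (Cinder)
Orion wins; payment is bid #4 in the ranking = $27,000.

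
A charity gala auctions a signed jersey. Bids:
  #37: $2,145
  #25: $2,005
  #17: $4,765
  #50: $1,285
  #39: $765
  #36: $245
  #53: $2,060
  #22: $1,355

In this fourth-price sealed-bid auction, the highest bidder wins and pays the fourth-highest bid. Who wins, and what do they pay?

#17 pays $2,005

Bids ranked: 4,765 (#17) > 2,145 (#37) > 2,060 (#53) > 2,005 (#25) > 1,355 (#22) > 1,285 (#50) > …
#17 wins; payment is bid #4 in the ranking = $2,005.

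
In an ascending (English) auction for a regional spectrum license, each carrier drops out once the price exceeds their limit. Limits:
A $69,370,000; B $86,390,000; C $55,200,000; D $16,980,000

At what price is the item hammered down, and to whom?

B wins at $69,370,000

Limits in order: 86,390,000 (B) > 69,370,000 (A) > 55,200,000 (C) > 16,980,000 (D)
Once the price passes $69,370,000, only B is left; the hammer falls at A's limit of $69,370,000.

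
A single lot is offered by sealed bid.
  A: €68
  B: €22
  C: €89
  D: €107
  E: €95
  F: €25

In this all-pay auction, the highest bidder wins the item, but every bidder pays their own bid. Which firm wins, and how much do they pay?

D pays €107

All-pay auction: the highest bidder wins the item, but every bidder pays their own bid.
Bids in order: 107 (D) > 95 (E) > 89 (C) > 68 (A) > 25 (F) > 22 (B)
D is highest and takes the item; every bidder forfeits their bid.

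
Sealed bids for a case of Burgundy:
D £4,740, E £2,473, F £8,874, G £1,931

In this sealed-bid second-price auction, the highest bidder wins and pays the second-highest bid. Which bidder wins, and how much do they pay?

F pays £4,740

Sorting bids: 8,874 (F) > 4,740 (D) > 2,473 (E) > 1,931 (G)
F is highest; pays the second-highest bid, £4,740.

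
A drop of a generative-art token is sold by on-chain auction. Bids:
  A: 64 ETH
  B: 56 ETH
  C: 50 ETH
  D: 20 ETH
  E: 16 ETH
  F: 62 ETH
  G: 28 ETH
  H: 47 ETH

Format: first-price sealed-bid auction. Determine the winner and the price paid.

Sorting bids: 64 (A) > 62 (F) > 56 (B) > 50 (C) > 47 (H) > 28 (G) > …
A is highest → pays own bid, 64 ETH.

A pays 64 ETH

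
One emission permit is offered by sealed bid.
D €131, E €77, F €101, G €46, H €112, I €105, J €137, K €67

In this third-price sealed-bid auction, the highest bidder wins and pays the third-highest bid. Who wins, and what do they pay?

J pays €112

Rule: the highest bidder wins and pays the third-highest bid.
Sorting bids: 137 (J) > 131 (D) > 112 (H) > 105 (I) > 101 (F) > 77 (E) > …
J is highest; pays the third-highest bid, €112.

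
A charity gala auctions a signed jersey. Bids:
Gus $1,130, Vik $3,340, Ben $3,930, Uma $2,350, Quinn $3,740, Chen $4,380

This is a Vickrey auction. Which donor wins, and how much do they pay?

Chen pays $3,930

Rule: the highest bidder wins and pays the second-highest bid.
Bids in order: 4,380 (Chen) > 3,930 (Ben) > 3,740 (Quinn) > 3,340 (Vik) > 2,350 (Uma) > 1,130 (Gus)
Chen is highest; pays the second-highest bid, $3,930.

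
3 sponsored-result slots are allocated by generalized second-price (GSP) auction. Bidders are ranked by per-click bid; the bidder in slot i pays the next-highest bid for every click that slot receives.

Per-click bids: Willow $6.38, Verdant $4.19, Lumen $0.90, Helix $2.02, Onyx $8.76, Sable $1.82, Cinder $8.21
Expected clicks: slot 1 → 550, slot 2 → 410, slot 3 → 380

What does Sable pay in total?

Sable pays $0.00

Ranked by bid: $8.76 (Onyx) > $8.21 (Cinder) > $6.38 (Willow) > $4.19 (Verdant) > …
Sable ranks below slot 3 → no slot, pays nothing.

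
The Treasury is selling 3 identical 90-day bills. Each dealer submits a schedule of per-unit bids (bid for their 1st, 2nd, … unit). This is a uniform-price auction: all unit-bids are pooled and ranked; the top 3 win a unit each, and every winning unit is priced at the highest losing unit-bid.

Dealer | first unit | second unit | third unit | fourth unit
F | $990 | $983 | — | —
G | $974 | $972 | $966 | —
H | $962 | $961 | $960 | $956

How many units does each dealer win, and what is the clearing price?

F 2, G 1; clearing price $972

Merging the schedules and taking the best 3: 990 (F-1), 983 (F-2), 974 (G-1)
Highest rejected unit-bid = $972.
Allocation: F 2, G 1.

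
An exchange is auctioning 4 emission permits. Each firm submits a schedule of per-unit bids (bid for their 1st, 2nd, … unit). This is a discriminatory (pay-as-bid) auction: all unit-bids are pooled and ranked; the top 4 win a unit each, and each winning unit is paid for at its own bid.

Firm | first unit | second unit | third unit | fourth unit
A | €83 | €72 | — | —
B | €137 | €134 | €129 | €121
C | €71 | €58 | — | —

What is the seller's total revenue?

Total revenue: €521

Merging the schedules and taking the best 4: 137 (B-1), 134 (B-2), 129 (B-3), 121 (B-4)
Next rejected bid: €83 (not a price — pay-as-bid).
Each winning unit pays its own bid.
Revenue = 137 + 134 + 129 + 121 = €521.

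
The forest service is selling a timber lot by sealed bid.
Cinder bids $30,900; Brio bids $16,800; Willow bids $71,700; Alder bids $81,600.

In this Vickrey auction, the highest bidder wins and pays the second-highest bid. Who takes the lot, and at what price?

Alder pays $71,700

Bids ranked: 81,600 (Alder) > 71,700 (Willow) > 30,900 (Cinder) > 16,800 (Brio)
Second-price: Alder pays Willow's bid of $71,700.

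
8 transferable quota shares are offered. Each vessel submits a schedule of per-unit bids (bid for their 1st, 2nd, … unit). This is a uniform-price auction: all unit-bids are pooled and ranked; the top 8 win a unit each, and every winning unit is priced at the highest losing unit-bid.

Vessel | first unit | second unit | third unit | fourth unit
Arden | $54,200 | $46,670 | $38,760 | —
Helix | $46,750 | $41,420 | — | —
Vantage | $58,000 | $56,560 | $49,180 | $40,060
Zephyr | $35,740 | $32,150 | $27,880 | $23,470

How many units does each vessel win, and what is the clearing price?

Pooled unit-bids ranked (top 8): 58,000 (Vantage-1), 56,560 (Vantage-2), 54,200 (Arden-1), 49,180 (Vantage-3), 46,750 (Helix-1), 46,670 (Arden-2), 41,420 (Helix-2), 40,060 (Vantage-4)
The (k+1)-th unit-bid is $38,760.
Allocation: Arden 2, Helix 2, Vantage 4.

Arden 2, Helix 2, Vantage 4; clearing price $38,760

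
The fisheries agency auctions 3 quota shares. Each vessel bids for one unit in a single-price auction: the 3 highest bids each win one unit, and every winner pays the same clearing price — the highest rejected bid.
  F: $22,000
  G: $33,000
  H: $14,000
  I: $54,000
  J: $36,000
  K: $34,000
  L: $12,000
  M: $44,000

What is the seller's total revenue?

Total revenue: $102,000

Ordering the bids: 54,000 (I), 44,000 (M), 36,000 (J), 34,000 (K), 33,000 (G), …
Top 3: I, M, J.
Highest unsuccessful bid: $34,000 → clearing price.
Total revenue = 3 × $34,000 = $102,000.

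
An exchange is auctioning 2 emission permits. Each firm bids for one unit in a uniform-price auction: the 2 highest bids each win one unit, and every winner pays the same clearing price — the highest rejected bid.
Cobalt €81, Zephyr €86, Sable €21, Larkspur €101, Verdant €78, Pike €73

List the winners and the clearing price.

Larkspur, Zephyr; each pays €81

Ordering the bids: 101 (Larkspur), 86 (Zephyr), 81 (Cobalt), 78 (Verdant), …
Top 2: Larkspur, Zephyr.
First losing bid is Cobalt's €81, which sets the uniform price.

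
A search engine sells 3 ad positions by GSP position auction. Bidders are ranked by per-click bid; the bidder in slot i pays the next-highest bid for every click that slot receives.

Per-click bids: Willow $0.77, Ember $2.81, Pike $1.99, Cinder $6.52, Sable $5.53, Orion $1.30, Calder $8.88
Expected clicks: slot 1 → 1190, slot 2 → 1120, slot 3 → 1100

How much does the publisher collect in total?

Ranked by bid: $8.88 (Calder) > $6.52 (Cinder) > $5.53 (Sable) > $2.81 (Ember) > …
Slot 1: Calder pays $6.52 × 1190 = $7758.80
Slot 2: Cinder pays $5.53 × 1120 = $6193.60
Slot 3: Sable pays $2.81 × 1100 = $3091.00
Total = $17043.40

Total revenue: $17043.40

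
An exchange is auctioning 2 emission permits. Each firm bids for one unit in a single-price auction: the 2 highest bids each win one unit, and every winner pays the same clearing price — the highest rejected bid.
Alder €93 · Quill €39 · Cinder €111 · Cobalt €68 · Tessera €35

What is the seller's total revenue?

Bids ranked high→low: 111 (Cinder), 93 (Alder), 68 (Cobalt), 39 (Quill), …
The 2 highest are Cinder, Alder.
Highest unsuccessful bid: €68 → clearing price.
Total revenue = 2 × €68 = €136.

Total revenue: €136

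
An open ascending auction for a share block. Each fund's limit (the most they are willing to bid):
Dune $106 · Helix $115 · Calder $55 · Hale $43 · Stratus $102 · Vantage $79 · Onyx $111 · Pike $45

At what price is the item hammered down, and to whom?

Limits ranked: 115 (Helix) > 111 (Onyx) > 106 (Dune) > 102 (Stratus) > 79 (Vantage) > 55 (Calder) > …
Onyx is the last rival to drop out, at $111; Helix remains and wins at that price.

Helix wins at $111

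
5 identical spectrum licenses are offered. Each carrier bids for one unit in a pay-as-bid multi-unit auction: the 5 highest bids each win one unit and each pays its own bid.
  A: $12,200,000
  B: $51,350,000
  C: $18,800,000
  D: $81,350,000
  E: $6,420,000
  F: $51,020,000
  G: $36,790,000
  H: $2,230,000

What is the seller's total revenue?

Total revenue: $239,310,000

Ordering the bids: 81,350,000 (D), 51,350,000 (B), 51,020,000 (F), 36,790,000 (G), 18,800,000 (C), 12,200,000 (A), 6,420,000 (E), …
Top 5: D, B, F, G, C.
Total revenue = 81,350,000 + 51,350,000 + 51,020,000 + 36,790,000 + 18,800,000 = $239,310,000.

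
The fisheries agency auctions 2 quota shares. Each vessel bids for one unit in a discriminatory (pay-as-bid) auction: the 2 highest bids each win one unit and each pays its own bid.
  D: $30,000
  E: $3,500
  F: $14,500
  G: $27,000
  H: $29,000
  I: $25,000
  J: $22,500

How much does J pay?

Ordering the bids: 30,000 (D), 29,000 (H), 27,000 (G), 25,000 (I), …
Top 2: D, H.
J does not win → $0.

J pays $0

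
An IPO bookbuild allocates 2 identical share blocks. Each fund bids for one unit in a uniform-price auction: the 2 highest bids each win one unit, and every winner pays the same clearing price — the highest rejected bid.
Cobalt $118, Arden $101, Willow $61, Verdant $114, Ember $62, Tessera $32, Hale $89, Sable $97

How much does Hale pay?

Bids ranked high→low: 118 (Cobalt), 114 (Verdant), 101 (Arden), 97 (Sable), …
Top 2: Cobalt, Verdant.
Clearing price = highest rejected bid = $101.
Hale does not win → pays $0.

Hale pays $0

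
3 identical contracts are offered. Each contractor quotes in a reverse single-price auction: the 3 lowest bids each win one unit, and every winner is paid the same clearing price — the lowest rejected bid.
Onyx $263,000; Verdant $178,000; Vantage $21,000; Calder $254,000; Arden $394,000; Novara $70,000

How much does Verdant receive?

Ordering the bids: 21,000 (Vantage), 70,000 (Novara), 178,000 (Verdant), 254,000 (Calder), 263,000 (Onyx), …
The 3 lowest are Vantage, Novara, Verdant.
Clearing price = lowest rejected bid = $254,000.
Verdant wins → is paid $254,000.

Verdant is paid $254,000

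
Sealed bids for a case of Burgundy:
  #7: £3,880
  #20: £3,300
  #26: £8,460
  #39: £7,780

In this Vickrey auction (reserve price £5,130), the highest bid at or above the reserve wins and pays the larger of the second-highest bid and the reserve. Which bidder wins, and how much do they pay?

Bids ranked: 8,460 (#26) > 7,780 (#39) > 3,880 (#7) > 3,300 (#20)
Highest eligible bid: #26 at £8,460.
max(second-highest £7,780, reserve £5,130) = £7,780; the reserve does not bind.

#26 pays £7,780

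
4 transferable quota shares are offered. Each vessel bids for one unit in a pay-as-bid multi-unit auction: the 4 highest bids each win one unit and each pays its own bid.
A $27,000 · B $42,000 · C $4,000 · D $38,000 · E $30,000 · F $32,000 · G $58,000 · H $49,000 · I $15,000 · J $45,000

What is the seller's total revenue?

Ordering the bids: 58,000 (G), 49,000 (H), 45,000 (J), 42,000 (B), 38,000 (D), 32,000 (F), …
Top 4: G, H, J, B.
Total revenue = 58,000 + 49,000 + 45,000 + 42,000 = $194,000.

Total revenue: $194,000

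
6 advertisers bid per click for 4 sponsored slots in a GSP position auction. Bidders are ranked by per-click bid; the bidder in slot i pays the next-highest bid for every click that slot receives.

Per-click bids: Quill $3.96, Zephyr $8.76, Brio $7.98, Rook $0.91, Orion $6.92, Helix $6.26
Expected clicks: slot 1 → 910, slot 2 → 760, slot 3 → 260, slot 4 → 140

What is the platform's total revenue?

Total revenue: $14703.00

Per-click bids in order: $8.76 (Zephyr) > $7.98 (Brio) > $6.92 (Orion) > $6.26 (Helix) > $3.96 (Quill) > …
Slot 1: Zephyr pays $7.98 × 910 = $7261.80
Slot 2: Brio pays $6.92 × 760 = $5259.20
Slot 3: Orion pays $6.26 × 260 = $1627.60
Slot 4: Helix pays $3.96 × 140 = $554.40
Total = $14703.00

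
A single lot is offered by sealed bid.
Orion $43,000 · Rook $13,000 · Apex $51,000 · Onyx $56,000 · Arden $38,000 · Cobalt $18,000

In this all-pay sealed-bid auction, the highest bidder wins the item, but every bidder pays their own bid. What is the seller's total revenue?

Total revenue: $219,000

Rule: the highest bidder wins the item, but every bidder pays their own bid.
Bids ranked: 56,000 (Onyx) > 51,000 (Apex) > 43,000 (Orion) > 38,000 (Arden) > 18,000 (Cobalt) > 13,000 (Rook)
Onyx wins with the top bid; all bids are sunk regardless.
Every bidder forfeits their bid regardless of winning.
Revenue = 43,000 + 13,000 + 51,000 + 56,000 + 38,000 + 18,000 = $219,000.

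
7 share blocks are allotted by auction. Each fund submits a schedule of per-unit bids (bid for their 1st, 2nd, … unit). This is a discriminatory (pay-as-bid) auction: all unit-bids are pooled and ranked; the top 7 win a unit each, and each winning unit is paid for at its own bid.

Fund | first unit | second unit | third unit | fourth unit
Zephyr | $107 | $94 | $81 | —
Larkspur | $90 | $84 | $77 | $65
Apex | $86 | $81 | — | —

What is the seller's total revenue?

All unit-bids, highest first — top 7: 107 (Zephyr-1), 94 (Zephyr-2), 90 (Larkspur-1), 86 (Apex-1), 84 (Larkspur-2), 81 (Zephyr-3), 81 (Apex-2)
Next rejected bid: $77 (not a price — pay-as-bid).
Each winning unit pays its own bid.
Revenue = 107 + 94 + 90 + 86 + 84 + 81 + 81 = $623.

Total revenue: $623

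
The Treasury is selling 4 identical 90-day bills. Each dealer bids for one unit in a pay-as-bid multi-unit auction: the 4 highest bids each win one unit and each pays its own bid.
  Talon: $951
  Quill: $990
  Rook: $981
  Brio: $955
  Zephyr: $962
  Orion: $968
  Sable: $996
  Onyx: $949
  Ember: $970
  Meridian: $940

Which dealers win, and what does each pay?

Sable $996, Quill $990, Rook $981, Ember $970

Bids ranked high→low: 996 (Sable), 990 (Quill), 981 (Rook), 970 (Ember), 968 (Orion), 962 (Zephyr), …
The 4 highest are Sable, Quill, Rook, Ember.
Each winner pays its own bid: Sable $996, Quill $990, Rook $981, Ember $970.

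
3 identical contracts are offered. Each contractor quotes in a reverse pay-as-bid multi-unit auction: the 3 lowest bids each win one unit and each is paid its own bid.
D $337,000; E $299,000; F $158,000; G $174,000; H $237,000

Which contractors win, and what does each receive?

Sorting: 158,000 (F), 174,000 (G), 237,000 (H), 299,000 (E), 337,000 (D)
Lowest 3: F, G, H.
Each winner is paid its own bid: F $158,000, G $174,000, H $237,000.

F $158,000, G $174,000, H $237,000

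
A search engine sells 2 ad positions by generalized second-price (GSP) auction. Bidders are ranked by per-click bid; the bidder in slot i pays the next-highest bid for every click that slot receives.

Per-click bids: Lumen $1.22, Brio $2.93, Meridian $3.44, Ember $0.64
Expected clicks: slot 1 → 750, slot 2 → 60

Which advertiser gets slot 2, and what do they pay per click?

Sorting advertisers: $3.44 (Meridian) > $2.93 (Brio) > $1.22 (Lumen) > …
Slot 2 goes to the second-ranked bidder, Brio, who pays the next bid down: $1.22/click.

Brio; $1.22 per click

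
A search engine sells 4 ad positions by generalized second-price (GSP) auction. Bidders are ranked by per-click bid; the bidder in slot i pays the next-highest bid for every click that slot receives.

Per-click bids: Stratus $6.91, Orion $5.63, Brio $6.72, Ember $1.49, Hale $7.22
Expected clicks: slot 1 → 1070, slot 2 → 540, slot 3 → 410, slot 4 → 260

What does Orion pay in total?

Per-click bids in order: $7.22 (Hale) > $6.91 (Stratus) > $6.72 (Brio) > $5.63 (Orion) > $1.49 (Ember)
Orion holds slot 4 → pays next bid $1.49 × 260 clicks = $387.40.

Orion pays $387.40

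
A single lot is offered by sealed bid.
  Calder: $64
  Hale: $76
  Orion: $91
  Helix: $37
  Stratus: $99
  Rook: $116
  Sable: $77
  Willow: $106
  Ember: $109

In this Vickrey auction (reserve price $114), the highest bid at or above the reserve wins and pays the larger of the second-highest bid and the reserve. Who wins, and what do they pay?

Vickrey auction (reserve price $114): the highest bid at or above the reserve wins and pays the larger of the second-highest bid and the reserve.
Sorting bids: 116 (Rook) > 109 (Ember) > 106 (Willow) > 99 (Stratus) > 91 (Orion) > 77 (Sable) > …
Highest eligible bid: Rook at $116.
Second-highest bid $109 is below the reserve $114, so the reserve binds → payment $114.

Rook pays $114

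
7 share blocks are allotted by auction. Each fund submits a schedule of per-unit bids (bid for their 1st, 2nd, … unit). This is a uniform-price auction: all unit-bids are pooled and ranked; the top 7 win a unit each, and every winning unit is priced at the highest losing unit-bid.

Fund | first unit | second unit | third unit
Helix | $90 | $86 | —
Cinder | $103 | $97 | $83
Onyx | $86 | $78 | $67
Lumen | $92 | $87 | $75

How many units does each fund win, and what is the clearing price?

Merging the schedules and taking the best 7: 103 (Cinder-1), 97 (Cinder-2), 92 (Lumen-1), 90 (Helix-1), 87 (Lumen-2), 86 (Helix-2), 86 (Onyx-1)
Highest rejected unit-bid = $83.
Allocation: Cinder 2, Helix 2, Lumen 2, Onyx 1.

Cinder 2, Helix 2, Lumen 2, Onyx 1; clearing price $83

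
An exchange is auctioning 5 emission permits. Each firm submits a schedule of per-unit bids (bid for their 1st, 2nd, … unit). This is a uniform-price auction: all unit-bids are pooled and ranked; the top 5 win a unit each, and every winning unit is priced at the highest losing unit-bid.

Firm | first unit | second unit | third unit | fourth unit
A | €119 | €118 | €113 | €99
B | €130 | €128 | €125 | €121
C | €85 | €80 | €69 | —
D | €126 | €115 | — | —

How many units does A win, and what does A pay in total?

A: 0 units, pays €0

Pooled unit-bids ranked (top 5): 130 (B-1), 128 (B-2), 126 (D-1), 125 (B-3), 121 (B-4)
Highest rejected unit-bid = €119.
A wins 0 unit(s) at €119 each.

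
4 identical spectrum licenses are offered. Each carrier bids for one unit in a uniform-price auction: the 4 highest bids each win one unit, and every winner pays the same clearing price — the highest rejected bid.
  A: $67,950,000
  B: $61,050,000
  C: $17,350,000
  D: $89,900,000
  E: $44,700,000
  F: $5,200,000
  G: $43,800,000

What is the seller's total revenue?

Total revenue: $175,200,000

Ordering the bids: 89,900,000 (D), 67,950,000 (A), 61,050,000 (B), 44,700,000 (E), 43,800,000 (G), 17,350,000 (C), …
Top 4: D, A, B, E.
First losing bid is G's $43,800,000, which sets the uniform price.
Total revenue = 4 × $43,800,000 = $175,200,000.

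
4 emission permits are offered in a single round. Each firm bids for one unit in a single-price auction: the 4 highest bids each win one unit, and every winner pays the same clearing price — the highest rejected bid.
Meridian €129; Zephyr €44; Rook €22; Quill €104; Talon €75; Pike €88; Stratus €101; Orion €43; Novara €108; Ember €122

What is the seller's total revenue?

Ordering the bids: 129 (Meridian), 122 (Ember), 108 (Novara), 104 (Quill), 101 (Stratus), 88 (Pike), …
Top 4: Meridian, Ember, Novara, Quill.
First losing bid is Stratus's €101, which sets the uniform price.
Total revenue = 4 × €101 = €404.

Total revenue: €404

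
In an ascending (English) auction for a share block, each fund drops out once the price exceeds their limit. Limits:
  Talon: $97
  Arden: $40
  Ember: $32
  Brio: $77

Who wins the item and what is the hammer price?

Talon wins at $77

Ascending (English) auction: the price rises until one bidder remains; the winner pays the price at which the last rival dropped out.
Limits in order: 97 (Talon) > 77 (Brio) > 40 (Arden) > 32 (Ember)
Bidding ends when Brio exits at $77; Talon takes it.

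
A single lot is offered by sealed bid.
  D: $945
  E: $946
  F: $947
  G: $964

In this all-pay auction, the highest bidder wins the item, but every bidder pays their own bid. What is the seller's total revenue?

Total revenue: $3,802

All-pay auction: the highest bidder wins the item, but every bidder pays their own bid.
Bids in order: 964 (G) > 947 (F) > 946 (E) > 945 (D)
Every bidder forfeits their bid regardless of winning.
Revenue = 945 + 946 + 947 + 964 = $3,802.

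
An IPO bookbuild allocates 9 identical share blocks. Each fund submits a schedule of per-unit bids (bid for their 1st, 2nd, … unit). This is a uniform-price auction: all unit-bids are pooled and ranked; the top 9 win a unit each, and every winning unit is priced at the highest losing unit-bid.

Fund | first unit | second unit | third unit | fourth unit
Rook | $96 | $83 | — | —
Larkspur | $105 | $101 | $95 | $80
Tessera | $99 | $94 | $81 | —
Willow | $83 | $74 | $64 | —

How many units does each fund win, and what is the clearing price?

Larkspur 3, Rook 2, Tessera 3, Willow 1; clearing price $80

Merging the schedules and taking the best 9: 105 (Larkspur-1), 101 (Larkspur-2), 99 (Tessera-1), 96 (Rook-1), 95 (Larkspur-3), 94 (Tessera-2), 83 (Rook-2), 83 (Willow-1), 81 (Tessera-3)
The (k+1)-th unit-bid is $80.
Allocation: Larkspur 3, Rook 2, Tessera 3, Willow 1.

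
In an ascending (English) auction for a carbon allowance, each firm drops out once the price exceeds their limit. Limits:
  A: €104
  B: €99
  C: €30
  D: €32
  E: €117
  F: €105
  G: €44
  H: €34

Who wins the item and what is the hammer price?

Open ascending-bid auction: the price rises until one bidder remains; the winner pays the price at which the last rival dropped out.
Limits in order: 117 (E) > 105 (F) > 104 (A) > 99 (B) > 44 (G) > 34 (H) > …
Once the price passes €105, only E is left; the hammer falls at F's limit of €105.

E wins at €105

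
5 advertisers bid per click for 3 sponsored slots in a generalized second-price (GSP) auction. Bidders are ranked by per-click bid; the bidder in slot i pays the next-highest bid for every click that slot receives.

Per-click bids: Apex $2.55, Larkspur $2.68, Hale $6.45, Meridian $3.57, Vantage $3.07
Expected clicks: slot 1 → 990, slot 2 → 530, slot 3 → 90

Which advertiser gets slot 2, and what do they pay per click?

Per-click bids in order: $6.45 (Hale) > $3.57 (Meridian) > $3.07 (Vantage) > $2.68 (Larkspur) > …
Slot 2 goes to the second-ranked bidder, Meridian, who pays the next bid down: $3.07/click.

Meridian; $3.07 per click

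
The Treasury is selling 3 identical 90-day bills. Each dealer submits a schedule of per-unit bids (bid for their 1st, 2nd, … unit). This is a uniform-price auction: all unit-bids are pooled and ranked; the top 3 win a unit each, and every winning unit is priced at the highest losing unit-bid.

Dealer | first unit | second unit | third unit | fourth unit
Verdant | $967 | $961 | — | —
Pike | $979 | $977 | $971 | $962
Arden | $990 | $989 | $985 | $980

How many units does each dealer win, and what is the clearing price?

Arden 3; clearing price $980

Pooled unit-bids ranked (top 3): 990 (Arden-1), 989 (Arden-2), 985 (Arden-3)
Highest rejected unit-bid = $980.
Allocation: Arden 3.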